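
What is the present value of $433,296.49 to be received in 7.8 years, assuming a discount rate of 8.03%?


Present value formula: PV = FV / (1 + r)^t
PV = $433,296.49 / (1 + 0.0803)^7.8
PV = $433,296.49 / 1.8266113
PV = $237,213.30

PV = FV / (1 + r)^t = $237,213.30


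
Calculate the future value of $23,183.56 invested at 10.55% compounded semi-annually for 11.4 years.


Compound interest formula: A = P(1 + r/n)^(nt)
A = $23,183.56 × (1 + 0.1055/2)^(2 × 11.4)
Growth factor: (1 + 0.1055/2)^22.8 = 3.2286109
A = $23,183.56 × 3.2286109
A = $74,850.69

A = P(1 + r/n)^(nt) = $74,850.69


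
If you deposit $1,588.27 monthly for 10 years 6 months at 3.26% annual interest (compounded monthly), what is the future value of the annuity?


Future value of an ordinary annuity: FV = PMT × ((1 + r)^n − 1) / r
Monthly rate r = 0.0326/12 ≈ 0.00271667, n = 126
FV = $1,588.27 × ((1 + 0.0326/12)^126 − 1) / (0.0326/12)
FV = $1,588.27 × 150.010778
FV = $238,257.62

FV = PMT × ((1+r)^n - 1)/r = $238,257.62


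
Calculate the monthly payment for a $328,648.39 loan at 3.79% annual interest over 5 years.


Loan payment formula: PMT = PV × r / (1 − (1 + r)^(−n))
Monthly rate r = 0.0379/12 ≈ 0.00315833, n = 60 months
Denominator: 1 − (1 + 0.0379/12)^(−60) = 0.1723802
PMT = $328,648.39 × (0.0379/12) / 0.1723802
PMT = $6,021.46 per month

PMT = PV × r / (1-(1+r)^(-n)) = $6,021.46/month


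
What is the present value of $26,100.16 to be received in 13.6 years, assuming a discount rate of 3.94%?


Present value formula: PV = FV / (1 + r)^t
PV = $26,100.16 / (1 + 0.0394)^13.6
PV = $26,100.16 / 1.691394
PV = $15,431.15

PV = FV / (1 + r)^t = $15,431.15


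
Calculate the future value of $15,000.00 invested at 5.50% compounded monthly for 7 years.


Compound interest formula: A = P(1 + r/n)^(nt)
A = $15,000.00 × (1 + 0.055/12)^(12 × 7)
Growth factor: (1 + 0.055/12)^84 = 1.468322
A = $15,000.00 × 1.468322
A = $22,024.83

A = P(1 + r/n)^(nt) = $22,024.83


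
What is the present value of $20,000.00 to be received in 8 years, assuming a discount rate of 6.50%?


Present value formula: PV = FV / (1 + r)^t
PV = $20,000.00 / (1 + 0.065)^8
PV = $20,000.00 / 1.654996
PV = $12,084.62

PV = FV / (1 + r)^t = $12,084.62


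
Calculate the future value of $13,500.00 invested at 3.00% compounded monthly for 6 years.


Compound interest formula: A = P(1 + r/n)^(nt)
A = $13,500.00 × (1 + 0.03/12)^(12 × 6)
Growth factor: (1 + 0.03/12)^72 = 1.196948
A = $13,500.00 × 1.196948
A = $16,158.80

A = P(1 + r/n)^(nt) = $16,158.80


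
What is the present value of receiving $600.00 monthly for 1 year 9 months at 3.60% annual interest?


Present value of an ordinary annuity: PV = PMT × (1 − (1 + r)^(−n)) / r
Monthly rate r = 0.036/12 = 0.003, n = 21
PV = $600.00 × (1 − (1 + 0.036/12)^(−21)) / (0.036/12)
PV = $600.00 × 20.322656
PV = $12,193.59

PV = PMT × (1-(1+r)^(-n))/r = $12,193.59


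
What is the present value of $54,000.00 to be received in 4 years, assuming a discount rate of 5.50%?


Present value formula: PV = FV / (1 + r)^t
PV = $54,000.00 / (1 + 0.055)^4
PV = $54,000.00 / 1.2388247
PV = $43,589.70

PV = FV / (1 + r)^t = $43,589.70


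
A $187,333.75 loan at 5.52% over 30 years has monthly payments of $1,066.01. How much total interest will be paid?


Total paid over the life of the loan = PMT × n.
Total paid = $1,066.01 × 360 = $383,763.60
Total interest = total paid − principal = $383,763.60 − $187,333.75 = $196,429.85

Total interest = (PMT × n) - PV = $196,429.85


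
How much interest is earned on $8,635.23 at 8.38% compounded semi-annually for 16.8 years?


Compound interest earned = final amount − principal.
A = P(1 + r/n)^(nt) = $8,635.23 × (1 + 0.0838/2)^(2 × 16.8) = $34,294.84
Interest = A − P = $34,294.84 − $8,635.23 = $25,659.61

Interest = A - P = $25,659.61


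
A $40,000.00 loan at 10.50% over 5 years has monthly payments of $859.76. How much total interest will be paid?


Total paid over the life of the loan = PMT × n.
Total paid = $859.76 × 60 = $51,585.60
Total interest = total paid − principal = $51,585.60 − $40,000.00 = $11,585.60

Total interest = (PMT × n) - PV = $11,585.60


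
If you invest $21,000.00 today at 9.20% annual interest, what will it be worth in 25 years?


Future value formula: FV = PV × (1 + r)^t
FV = $21,000.00 × (1 + 0.092)^25
FV = $21,000.00 × 9.027468
FV = $189,576.83

FV = PV × (1 + r)^t = $189,576.83


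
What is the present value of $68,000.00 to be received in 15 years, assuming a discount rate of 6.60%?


Present value formula: PV = FV / (1 + r)^t
PV = $68,000.00 / (1 + 0.066)^15
PV = $68,000.00 / 2.608303
PV = $26,070.59

PV = FV / (1 + r)^t = $26,070.59


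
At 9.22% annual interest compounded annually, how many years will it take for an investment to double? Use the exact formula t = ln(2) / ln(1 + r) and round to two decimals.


Doubling condition: (1 + r)^t = 2
Take ln of both sides: t × ln(1 + r) = ln(2)
t = ln(2) / ln(1 + r)
t = 0.693147 / 0.088194
t = 7.86

t = ln(2) / ln(1 + r) = 7.86 years


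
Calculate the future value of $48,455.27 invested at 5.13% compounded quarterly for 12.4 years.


Compound interest formula: A = P(1 + r/n)^(nt)
A = $48,455.27 × (1 + 0.0513/4)^(4 × 12.4)
Growth factor: (1 + 0.0513/4)^49.6 = 1.8815115
A = $48,455.27 × 1.8815115
A = $91,169.15

A = P(1 + r/n)^(nt) = $91,169.15


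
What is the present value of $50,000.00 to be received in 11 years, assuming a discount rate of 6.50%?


Present value formula: PV = FV / (1 + r)^t
PV = $50,000.00 / (1 + 0.065)^11
PV = $50,000.00 / 1.9991514
PV = $25,010.61

PV = FV / (1 + r)^t = $25,010.61


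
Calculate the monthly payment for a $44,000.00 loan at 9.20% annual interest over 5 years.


Loan payment formula: PMT = PV × r / (1 − (1 + r)^(−n))
Monthly rate r = 0.092/12 ≈ 0.00766667, n = 60 months
Denominator: 1 − (1 + 0.092/12)^(−60) = 0.367608
PMT = $44,000.00 × (0.092/12) / 0.367608
PMT = $917.64 per month

PMT = PV × r / (1-(1+r)^(-n)) = $917.64/month


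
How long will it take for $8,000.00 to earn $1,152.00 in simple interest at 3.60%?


Rearrange the simple interest formula for t:
I = P × r × t  ⇒  t = I / (P × r)
t = $1,152.00 / ($8,000.00 × 0.036)
t = 4

t = I/(P×r) = 4 years


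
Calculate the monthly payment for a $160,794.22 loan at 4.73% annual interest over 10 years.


Loan payment formula: PMT = PV × r / (1 − (1 + r)^(−n))
Monthly rate r = 0.0473/12 ≈ 0.00394167, n = 120 months
Denominator: 1 − (1 + 0.0473/12)^(−120) = 0.376290
PMT = $160,794.22 × (0.0473/12) / 0.376290
PMT = $1,684.33 per month

PMT = PV × r / (1-(1+r)^(-n)) = $1,684.33/month


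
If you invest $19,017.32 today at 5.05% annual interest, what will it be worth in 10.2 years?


Future value formula: FV = PV × (1 + r)^t
FV = $19,017.32 × (1 + 0.0505)^10.2
FV = $19,017.32 × 1.6528741
FV = $31,433.24

FV = PV × (1 + r)^t = $31,433.24


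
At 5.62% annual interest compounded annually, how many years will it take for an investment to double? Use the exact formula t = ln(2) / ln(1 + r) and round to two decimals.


Doubling condition: (1 + r)^t = 2
Take ln of both sides: t × ln(1 + r) = ln(2)
t = ln(2) / ln(1 + r)
t = 0.693147 / 0.054678
t = 12.68

t = ln(2) / ln(1 + r) = 12.68 years


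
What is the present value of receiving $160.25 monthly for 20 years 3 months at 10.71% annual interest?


Present value of an ordinary annuity: PV = PMT × (1 − (1 + r)^(−n)) / r
Monthly rate r = 0.1071/12 = 0.008925, n = 243
PV = $160.25 × (1 − (1 + 0.1071/12)^(−243)) / (0.1071/12)
PV = $160.25 × 99.112300
PV = $15,882.75

PV = PMT × (1-(1+r)^(-n))/r = $15,882.75


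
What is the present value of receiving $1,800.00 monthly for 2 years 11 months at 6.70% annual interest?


Present value of an ordinary annuity: PV = PMT × (1 − (1 + r)^(−n)) / r
Monthly rate r = 0.067/12 ≈ 0.00558333, n = 35
PV = $1,800.00 × (1 − (1 + 0.067/12)^(−35)) / (0.067/12)
PV = $1,800.00 × 31.712411
PV = $57,082.34

PV = PMT × (1-(1+r)^(-n))/r = $57,082.34


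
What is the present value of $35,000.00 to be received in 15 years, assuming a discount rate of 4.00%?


Present value formula: PV = FV / (1 + r)^t
PV = $35,000.00 / (1 + 0.04)^15
PV = $35,000.00 / 1.8009435
PV = $19,434.26

PV = FV / (1 + r)^t = $19,434.26


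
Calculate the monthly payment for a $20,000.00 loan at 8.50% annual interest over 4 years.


Loan payment formula: PMT = PV × r / (1 − (1 + r)^(−n))
Monthly rate r = 0.085/12 ≈ 0.00708333, n = 48 months
Denominator: 1 − (1 + 0.085/12)^(−48) = 0.287376
PMT = $20,000.00 × (0.085/12) / 0.287376
PMT = $492.97 per month

PMT = PV × r / (1-(1+r)^(-n)) = $492.97/month


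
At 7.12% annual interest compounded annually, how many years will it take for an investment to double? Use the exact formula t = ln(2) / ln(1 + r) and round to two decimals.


Doubling condition: (1 + r)^t = 2
Take ln of both sides: t × ln(1 + r) = ln(2)
t = ln(2) / ln(1 + r)
t = 0.693147 / 0.068780
t = 10.08

t = ln(2) / ln(1 + r) = 10.08 years


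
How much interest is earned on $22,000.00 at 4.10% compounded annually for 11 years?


Compound interest earned = final amount − principal.
A = P(1 + r/n)^(nt) = $22,000.00 × (1 + 0.041/1)^(1 × 11) = $34,227.94
Interest = A − P = $34,227.94 − $22,000.00 = $12,227.94

Interest = A - P = $12,227.94


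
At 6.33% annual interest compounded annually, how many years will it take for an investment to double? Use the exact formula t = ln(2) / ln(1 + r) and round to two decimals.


Doubling condition: (1 + r)^t = 2
Take ln of both sides: t × ln(1 + r) = ln(2)
t = ln(2) / ln(1 + r)
t = 0.693147 / 0.061377
t = 11.29

t = ln(2) / ln(1 + r) = 11.29 years


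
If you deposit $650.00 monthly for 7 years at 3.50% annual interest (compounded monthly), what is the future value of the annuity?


Future value of an ordinary annuity: FV = PMT × ((1 + r)^n − 1) / r
Monthly rate r = 0.035/12 ≈ 0.00291667, n = 84
FV = $650.00 × ((1 + 0.035/12)^84 − 1) / (0.035/12)
FV = $650.00 × 95.028273
FV = $61,768.38

FV = PMT × ((1+r)^n - 1)/r = $61,768.38


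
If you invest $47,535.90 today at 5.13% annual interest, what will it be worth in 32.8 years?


Future value formula: FV = PV × (1 + r)^t
FV = $47,535.90 × (1 + 0.0513)^32.8
FV = $47,535.90 × 5.1598205
FV = $245,276.71

FV = PV × (1 + r)^t = $245,276.71


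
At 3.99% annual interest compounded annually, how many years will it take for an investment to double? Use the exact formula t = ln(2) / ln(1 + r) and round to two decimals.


Doubling condition: (1 + r)^t = 2
Take ln of both sides: t × ln(1 + r) = ln(2)
t = ln(2) / ln(1 + r)
t = 0.693147 / 0.039125
t = 17.72

t = ln(2) / ln(1 + r) = 17.72 years


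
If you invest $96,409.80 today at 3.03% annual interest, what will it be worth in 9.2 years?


Future value formula: FV = PV × (1 + r)^t
FV = $96,409.80 × (1 + 0.0303)^9.2
FV = $96,409.80 × 1.31603075
FV = $126,878.26

FV = PV × (1 + r)^t = $126,878.26


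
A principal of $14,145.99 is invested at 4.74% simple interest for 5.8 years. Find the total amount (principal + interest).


Total amount formula: A = P(1 + rt) = P + P·r·t
Interest: I = P × r × t = $14,145.99 × 0.0474 × 5.8 = $3,889.02
A = P + I = $14,145.99 + $3,889.02 = $18,035.01

A = P + I = P(1 + rt) = $18,035.01


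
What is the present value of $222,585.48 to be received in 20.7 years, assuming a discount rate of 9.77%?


Present value formula: PV = FV / (1 + r)^t
PV = $222,585.48 / (1 + 0.0977)^20.7
PV = $222,585.48 / 6.886711
PV = $32,321.01

PV = FV / (1 + r)^t = $32,321.01


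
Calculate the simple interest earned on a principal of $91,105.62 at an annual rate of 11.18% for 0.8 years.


Simple interest formula: I = P × r × t
I = $91,105.62 × 0.1118 × 0.8
I = $8,148.49

I = P × r × t = $8,148.49


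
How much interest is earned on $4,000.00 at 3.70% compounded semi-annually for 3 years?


Compound interest earned = final amount − principal.
A = P(1 + r/n)^(nt) = $4,000.00 × (1 + 0.037/2)^(2 × 3) = $4,465.05
Interest = A − P = $4,465.05 − $4,000.00 = $465.05

Interest = A - P = $465.05


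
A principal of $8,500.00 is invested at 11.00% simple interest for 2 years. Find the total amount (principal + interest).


Total amount formula: A = P(1 + rt) = P + P·r·t
Interest: I = P × r × t = $8,500.00 × 0.11 × 2 = $1,870.00
A = P + I = $8,500.00 + $1,870.00 = $10,370.00

A = P + I = P(1 + rt) = $10,370.00


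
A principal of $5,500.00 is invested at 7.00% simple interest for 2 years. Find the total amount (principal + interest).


Total amount formula: A = P(1 + rt) = P + P·r·t
Interest: I = P × r × t = $5,500.00 × 0.07 × 2 = $770.00
A = P + I = $5,500.00 + $770.00 = $6,270.00

A = P + I = P(1 + rt) = $6,270.00


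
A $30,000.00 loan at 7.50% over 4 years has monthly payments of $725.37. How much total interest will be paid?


Total paid over the life of the loan = PMT × n.
Total paid = $725.37 × 48 = $34,817.76
Total interest = total paid − principal = $34,817.76 − $30,000.00 = $4,817.76

Total interest = (PMT × n) - PV = $4,817.76


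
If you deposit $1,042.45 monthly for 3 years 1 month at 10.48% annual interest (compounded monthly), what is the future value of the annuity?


Future value of an ordinary annuity: FV = PMT × ((1 + r)^n − 1) / r
Monthly rate r = 0.1048/12 ≈ 0.00873333, n = 37
FV = $1,042.45 × ((1 + 0.1048/12)^37 − 1) / (0.1048/12)
FV = $1,042.45 × 43.455678
FV = $45,300.37

FV = PMT × ((1+r)^n - 1)/r = $45,300.37


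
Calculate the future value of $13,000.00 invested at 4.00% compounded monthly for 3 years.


Compound interest formula: A = P(1 + r/n)^(nt)
A = $13,000.00 × (1 + 0.04/12)^(12 × 3)
Growth factor: (1 + 0.04/12)^36 = 1.1272719
A = $13,000.00 × 1.1272719
A = $14,654.53

A = P(1 + r/n)^(nt) = $14,654.53


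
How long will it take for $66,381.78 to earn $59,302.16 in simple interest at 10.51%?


Rearrange the simple interest formula for t:
I = P × r × t  ⇒  t = I / (P × r)
t = $59,302.16 / ($66,381.78 × 0.1051)
t = 8.5

t = I/(P×r) = 8.5 years


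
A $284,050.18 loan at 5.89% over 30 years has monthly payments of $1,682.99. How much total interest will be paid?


Total paid over the life of the loan = PMT × n.
Total paid = $1,682.99 × 360 = $605,876.40
Total interest = total paid − principal = $605,876.40 − $284,050.18 = $321,826.22

Total interest = (PMT × n) - PV = $321,826.22


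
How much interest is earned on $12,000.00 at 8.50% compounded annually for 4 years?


Compound interest earned = final amount − principal.
A = P(1 + r/n)^(nt) = $12,000.00 × (1 + 0.085/1)^(1 × 4) = $16,630.30
Interest = A − P = $16,630.30 − $12,000.00 = $4,630.30

Interest = A - P = $4,630.30


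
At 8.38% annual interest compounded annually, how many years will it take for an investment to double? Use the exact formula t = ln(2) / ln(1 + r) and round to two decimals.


Doubling condition: (1 + r)^t = 2
Take ln of both sides: t × ln(1 + r) = ln(2)
t = ln(2) / ln(1 + r)
t = 0.693147 / 0.080473
t = 8.61

t = ln(2) / ln(1 + r) = 8.61 years


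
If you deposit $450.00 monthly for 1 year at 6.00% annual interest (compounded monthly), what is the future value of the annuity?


Future value of an ordinary annuity: FV = PMT × ((1 + r)^n − 1) / r
Monthly rate r = 0.06/12 = 0.005, n = 12
FV = $450.00 × ((1 + 0.06/12)^12 − 1) / (0.06/12)
FV = $450.00 × 12.335562
FV = $5,551.00

FV = PMT × ((1+r)^n - 1)/r = $5,551.00


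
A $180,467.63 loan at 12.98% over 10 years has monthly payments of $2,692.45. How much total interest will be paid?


Total paid over the life of the loan = PMT × n.
Total paid = $2,692.45 × 120 = $323,094.00
Total interest = total paid − principal = $323,094.00 − $180,467.63 = $142,626.37

Total interest = (PMT × n) - PV = $142,626.37


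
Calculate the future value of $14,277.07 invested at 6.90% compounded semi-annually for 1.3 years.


Compound interest formula: A = P(1 + r/n)^(nt)
A = $14,277.07 × (1 + 0.069/2)^(2 × 1.3)
Growth factor: (1 + 0.069/2)^2.6 = 1.0921927
A = $14,277.07 × 1.0921927
A = $15,593.31

A = P(1 + r/n)^(nt) = $15,593.31


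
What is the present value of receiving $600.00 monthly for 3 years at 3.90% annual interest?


Present value of an ordinary annuity: PV = PMT × (1 − (1 + r)^(−n)) / r
Monthly rate r = 0.039/12 = 0.00325, n = 36
PV = $600.00 × (1 − (1 + 0.039/12)^(−36)) / (0.039/12)
PV = $600.00 × 33.921854
PV = $20,353.11

PV = PMT × (1-(1+r)^(-n))/r = $20,353.11


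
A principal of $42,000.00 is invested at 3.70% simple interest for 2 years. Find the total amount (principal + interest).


Total amount formula: A = P(1 + rt) = P + P·r·t
Interest: I = P × r × t = $42,000.00 × 0.037 × 2 = $3,108.00
A = P + I = $42,000.00 + $3,108.00 = $45,108.00

A = P + I = P(1 + rt) = $45,108.00


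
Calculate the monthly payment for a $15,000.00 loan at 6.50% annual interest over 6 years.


Loan payment formula: PMT = PV × r / (1 − (1 + r)^(−n))
Monthly rate r = 0.065/12 ≈ 0.00541667, n = 72 months
Denominator: 1 − (1 + 0.065/12)^(−72) = 0.322230
PMT = $15,000.00 × (0.065/12) / 0.322230
PMT = $252.15 per month

PMT = PV × r / (1-(1+r)^(-n)) = $252.15/month


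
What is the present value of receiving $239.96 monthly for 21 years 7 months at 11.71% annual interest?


Present value of an ordinary annuity: PV = PMT × (1 − (1 + r)^(−n)) / r
Monthly rate r = 0.1171/12 ≈ 0.00975833, n = 259
PV = $239.96 × (1 − (1 + 0.1171/12)^(−259)) / (0.1171/12)
PV = $239.96 × 94.191262
PV = $22,602.14

PV = PMT × (1-(1+r)^(-n))/r = $22,602.14


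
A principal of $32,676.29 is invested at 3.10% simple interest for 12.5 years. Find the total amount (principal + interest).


Total amount formula: A = P(1 + rt) = P + P·r·t
Interest: I = P × r × t = $32,676.29 × 0.031 × 12.5 = $12,662.06
A = P + I = $32,676.29 + $12,662.06 = $45,338.35

A = P + I = P(1 + rt) = $45,338.35


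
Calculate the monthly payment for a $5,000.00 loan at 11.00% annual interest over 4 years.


Loan payment formula: PMT = PV × r / (1 − (1 + r)^(−n))
Monthly rate r = 0.11/12 ≈ 0.00916667, n = 48 months
Denominator: 1 − (1 + 0.11/12)^(−48) = 0.354671
PMT = $5,000.00 × (0.11/12) / 0.354671
PMT = $129.23 per month

PMT = PV × r / (1-(1+r)^(-n)) = $129.23/month


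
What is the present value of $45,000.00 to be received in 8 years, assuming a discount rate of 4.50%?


Present value formula: PV = FV / (1 + r)^t
PV = $45,000.00 / (1 + 0.045)^8
PV = $45,000.00 / 1.4221006
PV = $31,643.33

PV = FV / (1 + r)^t = $31,643.33


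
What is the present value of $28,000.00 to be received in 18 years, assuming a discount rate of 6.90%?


Present value formula: PV = FV / (1 + r)^t
PV = $28,000.00 / (1 + 0.069)^18
PV = $28,000.00 / 3.32352304
PV = $8,424.79

PV = FV / (1 + r)^t = $8,424.79


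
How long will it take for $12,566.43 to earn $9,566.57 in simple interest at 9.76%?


Rearrange the simple interest formula for t:
I = P × r × t  ⇒  t = I / (P × r)
t = $9,566.57 / ($12,566.43 × 0.0976)
t = 7.8

t = I/(P×r) = 7.8 years


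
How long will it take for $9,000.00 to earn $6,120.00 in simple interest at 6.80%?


Rearrange the simple interest formula for t:
I = P × r × t  ⇒  t = I / (P × r)
t = $6,120.00 / ($9,000.00 × 0.068)
t = 10

t = I/(P×r) = 10 years


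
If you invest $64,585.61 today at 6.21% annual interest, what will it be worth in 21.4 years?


Future value formula: FV = PV × (1 + r)^t
FV = $64,585.61 × (1 + 0.0621)^21.4
FV = $64,585.61 × 3.630277
FV = $234,463.65

FV = PV × (1 + r)^t = $234,463.65


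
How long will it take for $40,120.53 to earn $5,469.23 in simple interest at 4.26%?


Rearrange the simple interest formula for t:
I = P × r × t  ⇒  t = I / (P × r)
t = $5,469.23 / ($40,120.53 × 0.0426)
t = 3.2

t = I/(P×r) = 3.2 years


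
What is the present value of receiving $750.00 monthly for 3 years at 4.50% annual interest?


Present value of an ordinary annuity: PV = PMT × (1 − (1 + r)^(−n)) / r
Monthly rate r = 0.045/12 = 0.00375, n = 36
PV = $750.00 × (1 − (1 + 0.045/12)^(−36)) / (0.045/12)
PV = $750.00 × 33.616921
PV = $25,212.69

PV = PMT × (1-(1+r)^(-n))/r = $25,212.69


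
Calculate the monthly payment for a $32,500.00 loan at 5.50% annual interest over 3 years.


Loan payment formula: PMT = PV × r / (1 − (1 + r)^(−n))
Monthly rate r = 0.055/12 ≈ 0.00458333, n = 36 months
Denominator: 1 − (1 + 0.055/12)^(−36) = 0.1517866
PMT = $32,500.00 × (0.055/12) / 0.1517866
PMT = $981.37 per month

PMT = PV × r / (1-(1+r)^(-n)) = $981.37/month


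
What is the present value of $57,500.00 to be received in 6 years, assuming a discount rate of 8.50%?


Present value formula: PV = FV / (1 + r)^t
PV = $57,500.00 / (1 + 0.085)^6
PV = $57,500.00 / 1.6314675
PV = $35,244.34

PV = FV / (1 + r)^t = $35,244.34


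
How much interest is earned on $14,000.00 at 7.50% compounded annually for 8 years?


Compound interest earned = final amount − principal.
A = P(1 + r/n)^(nt) = $14,000.00 × (1 + 0.075/1)^(1 × 8) = $24,968.69
Interest = A − P = $24,968.69 − $14,000.00 = $10,968.69

Interest = A - P = $10,968.69


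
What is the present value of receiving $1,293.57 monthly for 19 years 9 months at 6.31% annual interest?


Present value of an ordinary annuity: PV = PMT × (1 − (1 + r)^(−n)) / r
Monthly rate r = 0.0631/12 ≈ 0.00525833, n = 237
PV = $1,293.57 × (1 − (1 + 0.0631/12)^(−237)) / (0.0631/12)
PV = $1,293.57 × 135.303531
PV = $175,024.59

PV = PMT × (1-(1+r)^(-n))/r = $175,024.59


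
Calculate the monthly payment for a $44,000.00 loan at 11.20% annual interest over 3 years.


Loan payment formula: PMT = PV × r / (1 − (1 + r)^(−n))
Monthly rate r = 0.112/12 ≈ 0.00933333, n = 36 months
Denominator: 1 − (1 + 0.112/12)^(−36) = 0.2842624
PMT = $44,000.00 × (0.112/12) / 0.2842624
PMT = $1,444.67 per month

PMT = PV × r / (1-(1+r)^(-n)) = $1,444.67/month


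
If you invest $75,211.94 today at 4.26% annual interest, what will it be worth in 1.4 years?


Future value formula: FV = PV × (1 + r)^t
FV = $75,211.94 × (1 + 0.0426)^1.4
FV = $75,211.94 × 1.0601439
FV = $79,735.48

FV = PV × (1 + r)^t = $79,735.48


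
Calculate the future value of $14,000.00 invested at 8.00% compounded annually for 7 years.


Compound interest formula: A = P(1 + r/n)^(nt)
A = $14,000.00 × (1 + 0.08/1)^(1 × 7)
Growth factor: (1 + 0.08/1)^7 = 1.713824
A = $14,000.00 × 1.713824
A = $23,993.54

A = P(1 + r/n)^(nt) = $23,993.54


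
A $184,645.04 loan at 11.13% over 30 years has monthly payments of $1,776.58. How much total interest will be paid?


Total paid over the life of the loan = PMT × n.
Total paid = $1,776.58 × 360 = $639,568.80
Total interest = total paid − principal = $639,568.80 − $184,645.04 = $454,923.76

Total interest = (PMT × n) - PV = $454,923.76


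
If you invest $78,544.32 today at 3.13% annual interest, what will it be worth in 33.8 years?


Future value formula: FV = PV × (1 + r)^t
FV = $78,544.32 × (1 + 0.0313)^33.8
FV = $78,544.32 × 2.83408975
FV = $222,601.65

FV = PV × (1 + r)^t = $222,601.65


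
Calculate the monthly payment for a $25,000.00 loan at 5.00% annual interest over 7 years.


Loan payment formula: PMT = PV × r / (1 − (1 + r)^(−n))
Monthly rate r = 0.05/12 ≈ 0.00416667, n = 84 months
Denominator: 1 − (1 + 0.05/12)^(−84) = 0.294799
PMT = $25,000.00 × (0.05/12) / 0.294799
PMT = $353.35 per month

PMT = PV × r / (1-(1+r)^(-n)) = $353.35/month


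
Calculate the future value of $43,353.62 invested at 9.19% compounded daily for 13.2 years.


Compound interest formula: A = P(1 + r/n)^(nt)
A = $43,353.62 × (1 + 0.0919/365)^(365 × 13.2)
Growth factor: (1 + 0.0919/365)^4818 = 3.3633157
A = $43,353.62 × 3.3633157
A = $145,811.91

A = P(1 + r/n)^(nt) = $145,811.91


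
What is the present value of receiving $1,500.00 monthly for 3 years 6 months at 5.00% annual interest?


Present value of an ordinary annuity: PV = PMT × (1 − (1 + r)^(−n)) / r
Monthly rate r = 0.05/12 ≈ 0.00416667, n = 42
PV = $1,500.00 × (1 − (1 + 0.05/12)^(−42)) / (0.05/12)
PV = $1,500.00 × 38.457053
PV = $57,685.58

PV = PMT × (1-(1+r)^(-n))/r = $57,685.58


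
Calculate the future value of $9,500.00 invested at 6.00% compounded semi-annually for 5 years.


Compound interest formula: A = P(1 + r/n)^(nt)
A = $9,500.00 × (1 + 0.06/2)^(2 × 5)
Growth factor: (1 + 0.06/2)^10 = 1.3439164
A = $9,500.00 × 1.3439164
A = $12,767.21

A = P(1 + r/n)^(nt) = $12,767.21


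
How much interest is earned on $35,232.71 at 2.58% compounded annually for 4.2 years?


Compound interest earned = final amount − principal.
A = P(1 + r/n)^(nt) = $35,232.71 × (1 + 0.0258/1)^(1 × 4.2) = $39,211.13
Interest = A − P = $39,211.13 − $35,232.71 = $3,978.42

Interest = A - P = $3,978.42


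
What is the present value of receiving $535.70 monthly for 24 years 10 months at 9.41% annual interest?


Present value of an ordinary annuity: PV = PMT × (1 − (1 + r)^(−n)) / r
Monthly rate r = 0.0941/12 ≈ 0.00784167, n = 298
PV = $535.70 × (1 − (1 + 0.0941/12)^(−298)) / (0.0941/12)
PV = $535.70 × 115.087831
PV = $61,652.55

PV = PMT × (1-(1+r)^(-n))/r = $61,652.55


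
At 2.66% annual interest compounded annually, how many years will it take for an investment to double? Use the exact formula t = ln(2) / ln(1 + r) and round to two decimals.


Doubling condition: (1 + r)^t = 2
Take ln of both sides: t × ln(1 + r) = ln(2)
t = ln(2) / ln(1 + r)
t = 0.693147 / 0.026252
t = 26.40

t = ln(2) / ln(1 + r) = 26.40 years


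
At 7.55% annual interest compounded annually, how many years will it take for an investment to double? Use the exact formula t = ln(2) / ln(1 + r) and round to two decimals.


Doubling condition: (1 + r)^t = 2
Take ln of both sides: t × ln(1 + r) = ln(2)
t = ln(2) / ln(1 + r)
t = 0.693147 / 0.072786
t = 9.52

t = ln(2) / ln(1 + r) = 9.52 years


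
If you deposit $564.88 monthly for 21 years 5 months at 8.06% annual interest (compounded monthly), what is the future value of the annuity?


Future value of an ordinary annuity: FV = PMT × ((1 + r)^n − 1) / r
Monthly rate r = 0.0806/12 ≈ 0.00671667, n = 257
FV = $564.88 × ((1 + 0.0806/12)^257 − 1) / (0.0806/12)
FV = $564.88 × 682.902746
FV = $385,758.10

FV = PMT × ((1+r)^n - 1)/r = $385,758.10


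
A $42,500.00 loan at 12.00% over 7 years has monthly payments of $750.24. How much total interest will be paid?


Total paid over the life of the loan = PMT × n.
Total paid = $750.24 × 84 = $63,020.16
Total interest = total paid − principal = $63,020.16 − $42,500.00 = $20,520.16

Total interest = (PMT × n) - PV = $20,520.16


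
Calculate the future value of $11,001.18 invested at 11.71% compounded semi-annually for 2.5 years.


Compound interest formula: A = P(1 + r/n)^(nt)
A = $11,001.18 × (1 + 0.1171/2)^(2 × 2.5)
Growth factor: (1 + 0.1171/2)^5 = 1.3290976
A = $11,001.18 × 1.3290976
A = $14,621.64

A = P(1 + r/n)^(nt) = $14,621.64


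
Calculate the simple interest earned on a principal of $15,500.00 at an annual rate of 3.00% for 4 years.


Simple interest formula: I = P × r × t
I = $15,500.00 × 0.03 × 4
I = $1,860.00

I = P × r × t = $1,860.00


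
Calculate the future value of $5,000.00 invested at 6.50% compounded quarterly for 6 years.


Compound interest formula: A = P(1 + r/n)^(nt)
A = $5,000.00 × (1 + 0.065/4)^(4 × 6)
Growth factor: (1 + 0.065/4)^24 = 1.472358
A = $5,000.00 × 1.472358
A = $7,361.79

A = P(1 + r/n)^(nt) = $7,361.79


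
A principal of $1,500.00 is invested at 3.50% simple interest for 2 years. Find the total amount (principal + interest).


Total amount formula: A = P(1 + rt) = P + P·r·t
Interest: I = P × r × t = $1,500.00 × 0.035 × 2 = $105.00
A = P + I = $1,500.00 + $105.00 = $1,605.00

A = P + I = P(1 + rt) = $1,605.00


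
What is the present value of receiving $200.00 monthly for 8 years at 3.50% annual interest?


Present value of an ordinary annuity: PV = PMT × (1 − (1 + r)^(−n)) / r
Monthly rate r = 0.035/12 ≈ 0.00291667, n = 96
PV = $200.00 × (1 − (1 + 0.035/12)^(−96)) / (0.035/12)
PV = $200.00 × 83.625663
PV = $16,725.13

PV = PMT × (1-(1+r)^(-n))/r = $16,725.13


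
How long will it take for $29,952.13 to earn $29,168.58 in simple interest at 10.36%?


Rearrange the simple interest formula for t:
I = P × r × t  ⇒  t = I / (P × r)
t = $29,168.58 / ($29,952.13 × 0.1036)
t = 9.4

t = I/(P×r) = 9.4 years


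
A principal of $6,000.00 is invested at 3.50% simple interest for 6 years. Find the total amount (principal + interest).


Total amount formula: A = P(1 + rt) = P + P·r·t
Interest: I = P × r × t = $6,000.00 × 0.035 × 6 = $1,260.00
A = P + I = $6,000.00 + $1,260.00 = $7,260.00

A = P + I = P(1 + rt) = $7,260.00


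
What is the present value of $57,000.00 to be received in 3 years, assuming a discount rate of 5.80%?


Present value formula: PV = FV / (1 + r)^t
PV = $57,000.00 / (1 + 0.058)^3
PV = $57,000.00 / 1.1842871
PV = $48,130.22

PV = FV / (1 + r)^t = $48,130.22


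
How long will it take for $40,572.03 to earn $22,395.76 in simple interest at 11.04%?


Rearrange the simple interest formula for t:
I = P × r × t  ⇒  t = I / (P × r)
t = $22,395.76 / ($40,572.03 × 0.1104)
t = 5

t = I/(P×r) = 5 years


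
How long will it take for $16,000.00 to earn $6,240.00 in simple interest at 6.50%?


Rearrange the simple interest formula for t:
I = P × r × t  ⇒  t = I / (P × r)
t = $6,240.00 / ($16,000.00 × 0.065)
t = 6

t = I/(P×r) = 6 years


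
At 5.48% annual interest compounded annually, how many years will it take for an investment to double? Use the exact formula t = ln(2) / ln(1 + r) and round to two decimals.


Doubling condition: (1 + r)^t = 2
Take ln of both sides: t × ln(1 + r) = ln(2)
t = ln(2) / ln(1 + r)
t = 0.693147 / 0.053351
t = 12.99

t = ln(2) / ln(1 + r) = 12.99 years


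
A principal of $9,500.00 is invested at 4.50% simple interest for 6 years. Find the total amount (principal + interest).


Total amount formula: A = P(1 + rt) = P + P·r·t
Interest: I = P × r × t = $9,500.00 × 0.045 × 6 = $2,565.00
A = P + I = $9,500.00 + $2,565.00 = $12,065.00

A = P + I = P(1 + rt) = $12,065.00


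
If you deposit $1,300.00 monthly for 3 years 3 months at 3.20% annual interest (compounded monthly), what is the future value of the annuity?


Future value of an ordinary annuity: FV = PMT × ((1 + r)^n − 1) / r
Monthly rate r = 0.032/12 ≈ 0.00266667, n = 39
FV = $1,300.00 × ((1 + 0.032/12)^39 − 1) / (0.032/12)
FV = $1,300.00 × 41.042578
FV = $53,355.35

FV = PMT × ((1+r)^n - 1)/r = $53,355.35


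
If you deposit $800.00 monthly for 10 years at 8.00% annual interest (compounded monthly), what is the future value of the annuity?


Future value of an ordinary annuity: FV = PMT × ((1 + r)^n − 1) / r
Monthly rate r = 0.08/12 ≈ 0.00666667, n = 120
FV = $800.00 × ((1 + 0.08/12)^120 − 1) / (0.08/12)
FV = $800.00 × 182.946035
FV = $146,356.83

FV = PMT × ((1+r)^n - 1)/r = $146,356.83


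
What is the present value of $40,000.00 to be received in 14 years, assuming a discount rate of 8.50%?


Present value formula: PV = FV / (1 + r)^t
PV = $40,000.00 / (1 + 0.085)^14
PV = $40,000.00 / 3.133404
PV = $12,765.67

PV = FV / (1 + r)^t = $12,765.67


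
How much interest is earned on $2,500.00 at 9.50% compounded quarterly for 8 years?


Compound interest earned = final amount − principal.
A = P(1 + r/n)^(nt) = $2,500.00 × (1 + 0.095/4)^(4 × 8) = $5,298.41
Interest = A − P = $5,298.41 − $2,500.00 = $2,798.41

Interest = A - P = $2,798.41


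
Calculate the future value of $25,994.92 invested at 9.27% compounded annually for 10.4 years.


Compound interest formula: A = P(1 + r/n)^(nt)
A = $25,994.92 × (1 + 0.0927/1)^(1 × 10.4)
Growth factor: (1 + 0.0927/1)^10.4 = 2.5142578
A = $25,994.92 × 2.5142578
A = $65,357.93

A = P(1 + r/n)^(nt) = $65,357.93


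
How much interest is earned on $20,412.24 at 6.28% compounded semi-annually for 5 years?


Compound interest earned = final amount − principal.
A = P(1 + r/n)^(nt) = $20,412.24 × (1 + 0.0628/2)^(2 × 5) = $27,807.50
Interest = A − P = $27,807.50 − $20,412.24 = $7,395.26

Interest = A - P = $7,395.26


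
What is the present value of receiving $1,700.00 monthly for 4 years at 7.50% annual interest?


Present value of an ordinary annuity: PV = PMT × (1 − (1 + r)^(−n)) / r
Monthly rate r = 0.075/12 = 0.00625, n = 48
PV = $1,700.00 × (1 − (1 + 0.075/12)^(−48)) / (0.075/12)
PV = $1,700.00 × 41.358371
PV = $70,309.23

PV = PMT × (1-(1+r)^(-n))/r = $70,309.23


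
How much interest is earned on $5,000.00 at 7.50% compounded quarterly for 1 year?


Compound interest earned = final amount − principal.
A = P(1 + r/n)^(nt) = $5,000.00 × (1 + 0.075/4)^(4 × 1) = $5,385.68
Interest = A − P = $5,385.68 − $5,000.00 = $385.68

Interest = A - P = $385.68


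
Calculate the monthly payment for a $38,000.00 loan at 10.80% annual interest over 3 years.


Loan payment formula: PMT = PV × r / (1 − (1 + r)^(−n))
Monthly rate r = 0.108/12 = 0.009, n = 36 months
Denominator: 1 − (1 + 0.108/12)^(−36) = 0.2757008
PMT = $38,000.00 × (0.108/12) / 0.2757008
PMT = $1,240.48 per month

PMT = PV × r / (1-(1+r)^(-n)) = $1,240.48/month


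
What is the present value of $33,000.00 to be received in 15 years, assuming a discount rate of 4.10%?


Present value formula: PV = FV / (1 + r)^t
PV = $33,000.00 / (1 + 0.041)^15
PV = $33,000.00 / 1.827094
PV = $18,061.47

PV = FV / (1 + r)^t = $18,061.47


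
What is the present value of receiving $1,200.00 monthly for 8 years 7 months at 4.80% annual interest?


Present value of an ordinary annuity: PV = PMT × (1 − (1 + r)^(−n)) / r
Monthly rate r = 0.048/12 = 0.004, n = 103
PV = $1,200.00 × (1 − (1 + 0.048/12)^(−103)) / (0.048/12)
PV = $1,200.00 × 84.282799
PV = $101,139.36

PV = PMT × (1-(1+r)^(-n))/r = $101,139.36


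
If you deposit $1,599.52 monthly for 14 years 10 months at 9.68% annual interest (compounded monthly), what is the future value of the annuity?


Future value of an ordinary annuity: FV = PMT × ((1 + r)^n − 1) / r
Monthly rate r = 0.0968/12 ≈ 0.00806667, n = 178
FV = $1,599.52 × ((1 + 0.0968/12)^178 − 1) / (0.0968/12)
FV = $1,599.52 × 394.108685
FV = $630,384.72

FV = PMT × ((1+r)^n - 1)/r = $630,384.72


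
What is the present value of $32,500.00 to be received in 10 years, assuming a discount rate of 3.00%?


Present value formula: PV = FV / (1 + r)^t
PV = $32,500.00 / (1 + 0.03)^10
PV = $32,500.00 / 1.3439164
PV = $24,183.05

PV = FV / (1 + r)^t = $24,183.05


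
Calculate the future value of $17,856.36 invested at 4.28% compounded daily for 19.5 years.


Compound interest formula: A = P(1 + r/n)^(nt)
A = $17,856.36 × (1 + 0.0428/365)^(365 × 19.5)
Growth factor: (1 + 0.0428/365)^7117.5 = 2.3037796
A = $17,856.36 × 2.3037796
A = $41,137.12

A = P(1 + r/n)^(nt) = $41,137.12


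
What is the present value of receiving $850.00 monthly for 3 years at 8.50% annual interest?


Present value of an ordinary annuity: PV = PMT × (1 − (1 + r)^(−n)) / r
Monthly rate r = 0.085/12 ≈ 0.00708333, n = 36
PV = $850.00 × (1 − (1 + 0.085/12)^(−36)) / (0.085/12)
PV = $850.00 × 31.678112
PV = $26,926.40

PV = PMT × (1-(1+r)^(-n))/r = $26,926.40


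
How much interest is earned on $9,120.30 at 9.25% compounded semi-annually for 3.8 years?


Compound interest earned = final amount − principal.
A = P(1 + r/n)^(nt) = $9,120.30 × (1 + 0.0925/2)^(2 × 3.8) = $12,859.93
Interest = A − P = $12,859.93 − $9,120.30 = $3,739.63

Interest = A - P = $3,739.63


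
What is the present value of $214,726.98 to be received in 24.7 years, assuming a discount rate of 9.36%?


Present value formula: PV = FV / (1 + r)^t
PV = $214,726.98 / (1 + 0.0936)^24.7
PV = $214,726.98 / 9.116014
PV = $23,554.92

PV = FV / (1 + r)^t = $23,554.92


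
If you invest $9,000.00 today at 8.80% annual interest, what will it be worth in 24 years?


Future value formula: FV = PV × (1 + r)^t
FV = $9,000.00 × (1 + 0.088)^24
FV = $9,000.00 × 7.569958
FV = $68,129.62

FV = PV × (1 + r)^t = $68,129.62


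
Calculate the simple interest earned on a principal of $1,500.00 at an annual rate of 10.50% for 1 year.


Simple interest formula: I = P × r × t
I = $1,500.00 × 0.105 × 1
I = $157.50

I = P × r × t = $157.50


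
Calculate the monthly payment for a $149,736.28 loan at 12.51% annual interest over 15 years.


Loan payment formula: PMT = PV × r / (1 − (1 + r)^(−n))
Monthly rate r = 0.1251/12 = 0.010425, n = 180 months
Denominator: 1 − (1 + 0.1251/12)^(−180) = 0.845380
PMT = $149,736.28 × (0.1251/12) / 0.845380
PMT = $1,846.51 per month

PMT = PV × r / (1-(1+r)^(-n)) = $1,846.51/month


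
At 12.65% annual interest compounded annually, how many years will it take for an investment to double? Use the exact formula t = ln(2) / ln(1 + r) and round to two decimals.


Doubling condition: (1 + r)^t = 2
Take ln of both sides: t × ln(1 + r) = ln(2)
t = ln(2) / ln(1 + r)
t = 0.693147 / 0.119115
t = 5.82

t = ln(2) / ln(1 + r) = 5.82 years


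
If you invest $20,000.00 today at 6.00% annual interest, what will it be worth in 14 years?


Future value formula: FV = PV × (1 + r)^t
FV = $20,000.00 × (1 + 0.06)^14
FV = $20,000.00 × 2.260904
FV = $45,218.08

FV = PV × (1 + r)^t = $45,218.08


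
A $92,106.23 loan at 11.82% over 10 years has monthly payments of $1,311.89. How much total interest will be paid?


Total paid over the life of the loan = PMT × n.
Total paid = $1,311.89 × 120 = $157,426.80
Total interest = total paid − principal = $157,426.80 − $92,106.23 = $65,320.57

Total interest = (PMT × n) - PV = $65,320.57


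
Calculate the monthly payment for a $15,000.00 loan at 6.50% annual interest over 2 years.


Loan payment formula: PMT = PV × r / (1 − (1 + r)^(−n))
Monthly rate r = 0.065/12 ≈ 0.00541667, n = 24 months
Denominator: 1 − (1 + 0.065/12)^(−24) = 0.1215965
PMT = $15,000.00 × (0.065/12) / 0.1215965
PMT = $668.19 per month

PMT = PV × r / (1-(1+r)^(-n)) = $668.19/month


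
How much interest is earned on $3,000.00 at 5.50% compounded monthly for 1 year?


Compound interest earned = final amount − principal.
A = P(1 + r/n)^(nt) = $3,000.00 × (1 + 0.055/12)^(12 × 1) = $3,169.22
Interest = A − P = $3,169.22 − $3,000.00 = $169.22

Interest = A - P = $169.22


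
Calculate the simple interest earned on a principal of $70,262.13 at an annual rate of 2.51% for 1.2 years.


Simple interest formula: I = P × r × t
I = $70,262.13 × 0.0251 × 1.2
I = $2,116.30

I = P × r × t = $2,116.30


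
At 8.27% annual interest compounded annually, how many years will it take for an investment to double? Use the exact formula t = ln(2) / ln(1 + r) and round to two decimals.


Doubling condition: (1 + r)^t = 2
Take ln of both sides: t × ln(1 + r) = ln(2)
t = ln(2) / ln(1 + r)
t = 0.693147 / 0.079458
t = 8.72

t = ln(2) / ln(1 + r) = 8.72 years


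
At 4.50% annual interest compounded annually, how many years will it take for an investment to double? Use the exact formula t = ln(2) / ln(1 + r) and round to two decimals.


Doubling condition: (1 + r)^t = 2
Take ln of both sides: t × ln(1 + r) = ln(2)
t = ln(2) / ln(1 + r)
t = 0.693147 / 0.044017
t = 15.75

t = ln(2) / ln(1 + r) = 15.75 years


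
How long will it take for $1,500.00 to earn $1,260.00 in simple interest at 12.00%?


Rearrange the simple interest formula for t:
I = P × r × t  ⇒  t = I / (P × r)
t = $1,260.00 / ($1,500.00 × 0.12)
t = 7

t = I/(P×r) = 7 years
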